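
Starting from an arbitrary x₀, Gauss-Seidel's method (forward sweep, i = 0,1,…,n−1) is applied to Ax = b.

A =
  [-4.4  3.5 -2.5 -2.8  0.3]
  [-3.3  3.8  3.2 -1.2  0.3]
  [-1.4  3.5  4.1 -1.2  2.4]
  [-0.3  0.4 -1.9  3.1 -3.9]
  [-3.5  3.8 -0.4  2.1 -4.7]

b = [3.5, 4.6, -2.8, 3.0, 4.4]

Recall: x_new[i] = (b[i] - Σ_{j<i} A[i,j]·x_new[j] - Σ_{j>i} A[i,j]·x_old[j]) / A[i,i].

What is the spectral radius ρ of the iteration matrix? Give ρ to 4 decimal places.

Write A = D+L+U with D = diag(-4.4, 3.8, 4.1, 3.1, -4.7).
Gauss-Seidel: T = -(D+L)⁻¹U, row 0 first, T[0,2] = -(-2.5)/(-4.4) = -0.5682; later rows by forward substitution.
  T[0,:] = [+0.0000  +0.7955  -0.5682  -0.6364  +0.0682]
  T[1,:] = [+0.0000  +0.6908  -1.3355  -0.2368  -0.0197]
  T[2,:] = [+0.0000  -0.3181  +0.9461  +0.2776  -0.5452]
  T[3,:] = [+0.0000  -0.2071  +0.6972  +0.1391  +0.9330]
  T[4,:] = [+0.0000  -0.0993  -0.4257  +0.3209  +0.3966]
|roots of det(T-λI)|: 1.6474, 0.9166, 0.5957, 0.2042, 0.0000.
ρ(T) = max|λ| = 1.6474; 1.6474 > 1: divergent.

1.6474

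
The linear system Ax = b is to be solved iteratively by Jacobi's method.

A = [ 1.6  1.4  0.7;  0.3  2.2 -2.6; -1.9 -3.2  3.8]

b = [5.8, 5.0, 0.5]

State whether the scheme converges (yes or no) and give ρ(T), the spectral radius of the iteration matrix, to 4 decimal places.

Diagonal D = diag(1.6, 2.2, 3.8); L, U strict lower/upper.
T_J = -D⁻¹(L+U): T[0,1] = -(1.4)/(1.6) = -0.8750; T[0,0] = 0.
  T[0,:] = [+0.0000, -0.8750, -0.4375]
  T[1,:] = [-0.1364, +0.0000, +1.1818]
  T[2,:] = [+0.5000, +0.8421, +0.0000]
|eigenvalues of T|: 1.1421, 0.6393, 0.6393.
spectral radius ρ = 1.1421; 1.1421 > 1: divergent.

no, ρ = 1.1421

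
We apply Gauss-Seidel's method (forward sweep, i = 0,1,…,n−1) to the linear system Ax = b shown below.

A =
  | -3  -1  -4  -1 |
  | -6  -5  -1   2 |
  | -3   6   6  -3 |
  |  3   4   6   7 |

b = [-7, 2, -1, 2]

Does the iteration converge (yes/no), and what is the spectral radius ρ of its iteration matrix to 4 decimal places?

no, ρ = 1.4316

Split A = D + L + U, D = diag(-3, -5, 6, 7).
GS T = -(D+L)⁻¹U: row 0 first, T[0,3] = -(-1)/(-3) = -0.3333; later rows by forward substitution.
  T[0,:] = [+0.0000, -0.3333, -1.3333, -0.3333]
  T[1,:] = [+0.0000, +0.4000, +1.4000, +0.8000]
  T[2,:] = [+0.0000, -0.5667, -2.0667, -0.4667]
  T[3,:] = [+0.0000, +0.4000, +1.5429, +0.0857]
moduli |λ_i(T)| = 1.4316, 0.0999, 0.0999, 0.0000.
ρ = 1.4316; 1.4316 > 1, so it fails to converge.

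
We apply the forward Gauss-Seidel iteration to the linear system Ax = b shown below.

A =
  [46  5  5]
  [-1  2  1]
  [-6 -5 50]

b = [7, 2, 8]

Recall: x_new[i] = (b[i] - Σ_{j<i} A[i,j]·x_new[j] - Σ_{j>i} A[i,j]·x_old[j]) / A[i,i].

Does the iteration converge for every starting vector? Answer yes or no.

yes

Let D = diag(46, 2, 50); L, U the strict triangles.
Gauss-Seidel: T = -(D+L)⁻¹U, row 0 first, T[0,1] = -(5)/(46) = -0.1087; later rows by forward substitution.
  T[0,:] = [+0.0000, -0.1087, -0.1087]
  T[1,:] = [+0.0000, -0.0543, -0.5543]
  T[2,:] = [+0.0000, -0.0185, -0.0685]
|λ(T)| sorted: 0.1629, 0.0400, 0.0000.
spectral radius ρ = 0.1629; 0.1629 < 1: convergent.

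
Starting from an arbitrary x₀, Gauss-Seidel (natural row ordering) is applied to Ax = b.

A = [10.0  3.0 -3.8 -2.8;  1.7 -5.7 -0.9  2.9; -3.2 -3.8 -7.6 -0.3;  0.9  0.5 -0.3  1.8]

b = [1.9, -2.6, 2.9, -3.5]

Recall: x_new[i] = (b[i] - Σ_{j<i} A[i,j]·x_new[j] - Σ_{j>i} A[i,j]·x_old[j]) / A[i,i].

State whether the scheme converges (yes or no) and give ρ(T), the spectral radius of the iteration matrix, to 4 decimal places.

Diagonal D = diag(10, -5.7, -7.6, 1.8); L, U strict lower/upper.
GS T = -(D+L)⁻¹U: row 0 first, T[0,3] = -(-2.8)/(10) = +0.2800; later rows by forward substitution.
  T[0,:] = [+0.0000 -0.3000 +0.3800 +0.2800]
  T[1,:] = [+0.0000 -0.0895 -0.0446 +0.5923]
  T[2,:] = [+0.0000 +0.1711 -0.1377 -0.4535]
  T[3,:] = [+0.0000 +0.2034 -0.2006 -0.3801]
eigenvalue magnitudes: 0.7464, 0.1476, 0.0085, 0.0000.
spectral radius ρ = 0.7464; 0.7464 < 1, so it converges for any x₀.

yes, ρ = 0.7464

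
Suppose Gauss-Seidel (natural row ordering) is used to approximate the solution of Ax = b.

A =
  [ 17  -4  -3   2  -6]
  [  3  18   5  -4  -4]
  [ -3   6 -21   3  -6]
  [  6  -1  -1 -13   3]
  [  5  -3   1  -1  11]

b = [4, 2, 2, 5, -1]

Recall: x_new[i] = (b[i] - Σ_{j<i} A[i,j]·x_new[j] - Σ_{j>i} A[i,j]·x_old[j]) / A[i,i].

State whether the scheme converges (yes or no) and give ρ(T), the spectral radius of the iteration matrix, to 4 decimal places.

Diagonal D = diag(17, 18, -21, -13, 11); L, U strict lower/upper.
T_GS = -(D+L)⁻¹U: row 0 first, T[0,2] = -(-3)/(17) = +0.1765; later rows by forward substitution.
  T[0,:] = [+0.0000 +0.2353 +0.1765 -0.1176 +0.3529]
  T[1,:] = [+0.0000 -0.0392 -0.3072 +0.2418 +0.1634]
  T[2,:] = [+0.0000 -0.0448 -0.1130 +0.2288 -0.2894]
  T[3,:] = [+0.0000 +0.1151 +0.1138 -0.0905 +0.4034]
  T[4,:] = [+0.0000 -0.1031 -0.1434 +0.0904 -0.0529]
|eigenvalues of T|: 0.5608, 0.2042, 0.2042, 0.0419, 0.0000.
ρ(T) = max|λ| = 0.5608; 0.5608 < 1 ⇒ converges.

yes, ρ = 0.5608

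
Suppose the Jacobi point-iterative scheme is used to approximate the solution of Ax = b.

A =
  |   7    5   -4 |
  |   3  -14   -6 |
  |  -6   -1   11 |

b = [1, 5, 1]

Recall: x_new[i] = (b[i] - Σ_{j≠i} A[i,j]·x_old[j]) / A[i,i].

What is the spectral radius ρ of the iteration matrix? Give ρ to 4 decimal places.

0.6332

Let D = diag(7, -14, 11); L, U the strict triangles.
Jacobi: T = -D⁻¹(L+U), T[2,1] = -(-1)/(11) = +0.0909; T[2,2] = 0.
  T[0,:] = [+0.0000 -0.7143 +0.5714]
  T[1,:] = [+0.2143 +0.0000 -0.4286]
  T[2,:] = [+0.5455 +0.0909 +0.0000]
|λ(T)| sorted: 0.6332, 0.5304, 0.5304.
spectral radius ρ = 0.6332; 0.6332 < 1 ⇒ converges.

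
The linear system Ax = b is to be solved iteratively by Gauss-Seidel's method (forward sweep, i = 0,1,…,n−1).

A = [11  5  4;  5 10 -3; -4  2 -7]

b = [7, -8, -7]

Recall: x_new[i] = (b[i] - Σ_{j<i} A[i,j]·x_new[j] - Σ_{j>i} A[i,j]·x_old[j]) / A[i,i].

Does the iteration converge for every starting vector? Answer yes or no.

A = D + L + U where D = diag(11, 10, -7).
T_GS = -(D+L)⁻¹U: row 0 first, T[0,1] = -(5)/(11) = -0.4545; later rows by forward substitution.
  T[0,:] = [+0.0000, -0.4545, -0.3636]
  T[1,:] = [+0.0000, +0.2273, +0.4818]
  T[2,:] = [+0.0000, +0.3247, +0.3455]
|eigenvalues of T|: 0.6863, 0.1135, 0.0000.
spectral radius ρ = 0.6863; 0.6863 < 1, so it converges for any x₀.

yes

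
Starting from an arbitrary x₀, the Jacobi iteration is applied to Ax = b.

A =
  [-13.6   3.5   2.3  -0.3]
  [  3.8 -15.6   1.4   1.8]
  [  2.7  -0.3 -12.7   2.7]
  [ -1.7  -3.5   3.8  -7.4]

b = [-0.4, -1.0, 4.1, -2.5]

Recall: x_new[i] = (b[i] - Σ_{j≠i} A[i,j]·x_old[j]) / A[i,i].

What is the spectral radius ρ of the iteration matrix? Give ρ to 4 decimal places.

Diagonal D = diag(-13.6, -15.6, -12.7, -7.4); L, U strict lower/upper.
Jacobi: T = -D⁻¹(L+U), T[1,2] = -(1.4)/(-15.6) = +0.0897; T[1,1] = 0.
  T[0,:] = [+0.0000, +0.2574, +0.1691, -0.0221]
  T[1,:] = [+0.2436, +0.0000, +0.0897, +0.1154]
  T[2,:] = [+0.2126, -0.0236, +0.0000, +0.2126]
  T[3,:] = [-0.2297, -0.4730, +0.5135, +0.0000]
|λ(T)| sorted: 0.4120, 0.3192, 0.3192, 0.1556.
ρ(T) = max|λ| = 0.4120; 0.4120 < 1 ⇒ converges.

0.4120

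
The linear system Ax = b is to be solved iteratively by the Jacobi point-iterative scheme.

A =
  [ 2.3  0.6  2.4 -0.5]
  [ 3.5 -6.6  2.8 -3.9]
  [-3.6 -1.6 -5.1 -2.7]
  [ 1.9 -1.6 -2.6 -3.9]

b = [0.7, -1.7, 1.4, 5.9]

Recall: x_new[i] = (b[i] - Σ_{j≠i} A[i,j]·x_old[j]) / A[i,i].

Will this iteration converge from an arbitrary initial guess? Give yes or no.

Diagonal D = diag(2.3, -6.6, -5.1, -3.9); L, U strict lower/upper.
Jacobi: T = -D⁻¹(L+U), T[1,3] = -(-3.9)/(-6.6) = -0.5909; T[1,1] = 0.
  T[0,:] = [+0.0000 -0.2609 -1.0435 +0.2174]
  T[1,:] = [+0.5303 +0.0000 +0.4242 -0.5909]
  T[2,:] = [-0.7059 -0.3137 +0.0000 -0.5294]
  T[3,:] = [+0.4872 -0.4103 -0.6667 +0.0000]
moduli |λ_i(T)| = 1.2446, 0.8282, 0.8282, 0.2087.
spectral radius ρ = 1.2446; 1.2446 > 1: divergent.

no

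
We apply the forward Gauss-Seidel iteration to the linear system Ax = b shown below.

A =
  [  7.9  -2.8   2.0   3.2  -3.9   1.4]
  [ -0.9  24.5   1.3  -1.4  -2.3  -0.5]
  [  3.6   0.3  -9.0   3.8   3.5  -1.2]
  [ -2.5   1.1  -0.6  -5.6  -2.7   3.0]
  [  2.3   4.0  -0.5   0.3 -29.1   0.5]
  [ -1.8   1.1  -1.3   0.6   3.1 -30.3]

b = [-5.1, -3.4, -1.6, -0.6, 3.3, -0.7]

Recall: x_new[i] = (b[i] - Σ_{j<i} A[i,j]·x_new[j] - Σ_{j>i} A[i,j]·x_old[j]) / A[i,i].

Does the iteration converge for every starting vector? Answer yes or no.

Split A = D + L + U, D = diag(7.9, 24.5, -9, -5.6, -29.1, -30.3).
T_GS = -(D+L)⁻¹U: row 0 first, T[0,1] = -(-2.8)/(7.9) = +0.3544; later rows by forward substitution.
  T[0,:] = [+0.0000, +0.3544, -0.2532, -0.4051, +0.4937, -0.1772]
  T[1,:] = [+0.0000, +0.0130, -0.0624, +0.0423, +0.1120, +0.0139]
  T[2,:] = [+0.0000, +0.1422, -0.1033, +0.2616, +0.5901, -0.2038]
  T[3,:] = [+0.0000, -0.1709, +0.1118, +0.1611, -0.7438, +0.6394]
  T[4,:] = [+0.0000, +0.0256, -0.0257, -0.0290, +0.0366, +0.0152]
  T[5,:] = [+0.0000, -0.0274, +0.0168, +0.0146, -0.0616, +0.0340]
|roots of det(T-λI)|: 0.3476, 0.1630, 0.1630, 0.0669, 0.0063, 0.0000.
spectral radius ρ = 0.3476; 0.3476 < 1: convergent.

yes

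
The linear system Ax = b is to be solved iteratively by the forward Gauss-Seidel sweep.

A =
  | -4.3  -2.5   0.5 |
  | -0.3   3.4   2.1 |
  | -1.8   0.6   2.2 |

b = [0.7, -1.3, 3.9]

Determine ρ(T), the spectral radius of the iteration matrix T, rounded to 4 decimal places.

0.6568

A = D + L + U where D = diag(-4.3, 3.4, 2.2).
Gauss-Seidel: T = -(D+L)⁻¹U, row 0 first, T[0,1] = -(-2.5)/(-4.3) = -0.5814; later rows by forward substitution.
  T[0,:] = [+0.0000  -0.5814  +0.1163]
  T[1,:] = [+0.0000  -0.0513  -0.6074]
  T[2,:] = [+0.0000  -0.4617  +0.2608]
|eigenvalues of T|: 0.6568, 0.4473, 0.0000.
spectral radius ρ = 0.6568; 0.6568 < 1, so it converges for any x₀.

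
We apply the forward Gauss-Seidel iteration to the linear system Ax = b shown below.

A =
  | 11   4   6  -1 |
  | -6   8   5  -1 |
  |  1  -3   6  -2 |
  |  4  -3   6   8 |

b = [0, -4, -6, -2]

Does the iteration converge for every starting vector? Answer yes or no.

yes

Write A = D+L+U with D = diag(11, 8, 6, 8).
GS T = -(D+L)⁻¹U: row 0 first, T[0,3] = -(-1)/(11) = +0.0909; later rows by forward substitution.
  T[0,:] = [+0.0000 -0.3636 -0.5455 +0.0909]
  T[1,:] = [+0.0000 -0.2727 -1.0341 +0.1932]
  T[2,:] = [+0.0000 -0.0758 -0.4261 +0.4148]
  T[3,:] = [+0.0000 +0.1364 +0.2045 -0.2841]
|roots of det(T-λI)|: 0.8901, 0.2063, 0.2063, 0.0000.
spectral radius ρ = 0.8901; 0.8901 < 1, so it converges for any x₀.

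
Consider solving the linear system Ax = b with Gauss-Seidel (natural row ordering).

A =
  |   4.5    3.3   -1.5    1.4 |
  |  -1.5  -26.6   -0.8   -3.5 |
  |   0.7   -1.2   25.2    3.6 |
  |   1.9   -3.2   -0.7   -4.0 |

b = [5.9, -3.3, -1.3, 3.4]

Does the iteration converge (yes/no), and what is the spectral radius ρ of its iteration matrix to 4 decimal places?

A = D + L + U where D = diag(4.5, -26.6, 25.2, -4).
GS T = -(D+L)⁻¹U: row 0 first, T[0,2] = -(-1.5)/(4.5) = +0.3333; later rows by forward substitution.
  T[0,:] = [+0.0000, -0.7333, +0.3333, -0.3111]
  T[1,:] = [+0.0000, +0.0414, -0.0489, -0.1140]
  T[2,:] = [+0.0000, +0.0223, -0.0116, -0.1396]
  T[3,:] = [+0.0000, -0.3853, +0.1995, -0.0321]
eigenvalue magnitudes: 0.1615, 0.0963, 0.0963, 0.0000.
ρ = 0.1615; 0.1615 < 1, so it converges for any x₀.

yes, ρ = 0.1615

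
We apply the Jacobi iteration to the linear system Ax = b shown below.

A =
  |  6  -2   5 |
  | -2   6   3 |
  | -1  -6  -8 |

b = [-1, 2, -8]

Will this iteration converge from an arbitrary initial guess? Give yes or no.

yes

Write A = D+L+U with D = diag(6, 6, -8).
Jacobi T = -D⁻¹(L+U): T[2,0] = -(-1)/(-8) = -0.1250; T[2,2] = 0.
  T[0,:] = [+0.0000, +0.3333, -0.8333]
  T[1,:] = [+0.3333, +0.0000, -0.5000]
  T[2,:] = [-0.1250, -0.7500, +0.0000]
|λ(T)| sorted: 0.9167, 0.5000, 0.5000.
ρ(T) = max|λ| = 0.9167; 0.9167 < 1, so it converges for any x₀.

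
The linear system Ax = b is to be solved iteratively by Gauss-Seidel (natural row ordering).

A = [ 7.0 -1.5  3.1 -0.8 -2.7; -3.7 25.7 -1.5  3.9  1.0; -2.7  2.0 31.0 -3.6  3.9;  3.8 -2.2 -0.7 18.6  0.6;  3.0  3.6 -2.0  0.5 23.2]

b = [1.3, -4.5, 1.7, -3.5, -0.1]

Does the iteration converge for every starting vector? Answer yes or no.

Diagonal D = diag(7, 25.7, 31, 18.6, 23.2); L, U strict lower/upper.
GS T = -(D+L)⁻¹U: row 0 first, T[0,1] = -(-1.5)/(7) = +0.2143; later rows by forward substitution.
  T[0,:] = [+0.0000  +0.2143  -0.4429  +0.1143  +0.3857]
  T[1,:] = [+0.0000  +0.0309  -0.0054  -0.1353  +0.0166]
  T[2,:] = [+0.0000  +0.0167  -0.0382  +0.1348  -0.0933]
  T[3,:] = [+0.0000  -0.0395  +0.0884  -0.0343  -0.1126]
  T[4,:] = [+0.0000  -0.0302  +0.0529  +0.0186  -0.0581]
|roots of det(T-λI)|: 0.1729, 0.0627, 0.0627, 0.0089, 0.0000.
spectral radius ρ = 0.1729; 0.1729 < 1, so it converges for any x₀.

yes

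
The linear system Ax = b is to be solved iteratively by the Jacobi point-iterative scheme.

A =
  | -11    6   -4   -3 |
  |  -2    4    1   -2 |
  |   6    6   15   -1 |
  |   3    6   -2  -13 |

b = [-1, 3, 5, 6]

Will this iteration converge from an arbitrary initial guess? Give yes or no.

yes

Let D = diag(-11, 4, 15, -13); L, U the strict triangles.
Jacobi: T = -D⁻¹(L+U), T[0,3] = -(-3)/(-11) = -0.2727; T[0,0] = 0.
  T[0,:] = [+0.0000, +0.5455, -0.3636, -0.2727]
  T[1,:] = [+0.5000, +0.0000, -0.2500, +0.5000]
  T[2,:] = [-0.4000, -0.4000, +0.0000, +0.0667]
  T[3,:] = [+0.2308, +0.4615, -0.1538, +0.0000]
|roots of det(T-λI)|: 0.8914, 0.6615, 0.3305, 0.1005.
ρ(T) = max|λ| = 0.8914; 0.8914 < 1 ⇒ converges.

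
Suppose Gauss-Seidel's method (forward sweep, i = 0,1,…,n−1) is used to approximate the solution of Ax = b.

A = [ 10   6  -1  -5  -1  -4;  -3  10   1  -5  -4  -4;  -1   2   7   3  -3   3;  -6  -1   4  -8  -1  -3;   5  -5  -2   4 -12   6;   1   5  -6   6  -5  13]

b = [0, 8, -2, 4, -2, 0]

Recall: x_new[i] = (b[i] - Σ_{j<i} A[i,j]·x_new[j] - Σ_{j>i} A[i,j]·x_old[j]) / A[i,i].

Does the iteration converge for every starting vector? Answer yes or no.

Split A = D + L + U, D = diag(10, 10, 7, -8, -12, 13).
Gauss-Seidel: T = -(D+L)⁻¹U, row 0 first, T[0,3] = -(-5)/(10) = +0.5000; later rows by forward substitution.
  T[0,:] = [+0.0000  -0.6000  +0.1000  +0.5000  +0.1000  +0.4000]
  T[1,:] = [+0.0000  -0.1800  -0.0700  +0.6500  +0.4300  +0.5200]
  T[2,:] = [+0.0000  -0.0343  +0.0343  -0.5429  +0.3200  -0.5200]
  T[3,:] = [+0.0000  +0.4554  -0.0491  -0.7277  -0.0938  -1.0000]
  T[4,:] = [+0.0000  -0.0175  +0.0487  -0.2146  -0.2221  +0.2033]
  T[5,:] = [+0.0000  -0.1173  +0.0765  -0.2857  -0.0675  +0.0690]
eigenvalue magnitudes: 1.2291, 0.2414, 0.2348, 0.2047, 0.0087, 0.0000.
ρ = 1.2291; 1.2291 > 1: divergent.

no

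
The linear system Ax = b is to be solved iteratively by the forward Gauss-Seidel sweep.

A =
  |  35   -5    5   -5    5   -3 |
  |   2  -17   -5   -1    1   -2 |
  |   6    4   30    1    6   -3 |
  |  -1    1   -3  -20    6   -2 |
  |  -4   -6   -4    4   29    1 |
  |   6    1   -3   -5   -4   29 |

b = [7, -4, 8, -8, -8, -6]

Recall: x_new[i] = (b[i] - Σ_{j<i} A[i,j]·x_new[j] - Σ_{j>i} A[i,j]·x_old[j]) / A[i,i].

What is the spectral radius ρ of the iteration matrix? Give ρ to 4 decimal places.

Write A = D+L+U with D = diag(35, -17, 30, -20, 29, 29).
T_GS = -(D+L)⁻¹U: row 0 first, T[0,4] = -(5)/(35) = -0.1429; later rows by forward substitution.
  T[0,:] = [+0.0000, +0.1429, -0.1429, +0.1429, -0.1429, +0.0857]
  T[1,:] = [+0.0000, +0.0168, -0.3109, -0.0420, +0.0420, -0.1076]
  T[2,:] = [+0.0000, -0.0308, +0.0700, -0.0563, -0.1770, +0.0972]
  T[3,:] = [+0.0000, -0.0017, -0.0189, -0.0008, +0.3358, -0.1242]
  T[4,:] = [+0.0000, +0.0192, -0.0718, +0.0034, -0.0817, -0.0144]
  T[5,:] = [+0.0000, -0.0310, +0.0344, -0.0336, +0.0564, -0.0274]
|roots of det(T-λI)|: 0.2421, 0.1401, 0.0657, 0.0367, 0.0367, 0.0000.
spectral radius ρ = 0.2421; 0.2421 < 1 ⇒ converges.

0.2421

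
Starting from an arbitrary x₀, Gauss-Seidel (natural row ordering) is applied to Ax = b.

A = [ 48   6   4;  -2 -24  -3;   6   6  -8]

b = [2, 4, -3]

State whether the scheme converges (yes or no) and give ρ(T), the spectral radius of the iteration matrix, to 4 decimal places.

Diagonal D = diag(48, -24, -8); L, U strict lower/upper.
GS T = -(D+L)⁻¹U: row 0 first, T[0,2] = -(4)/(48) = -0.0833; later rows by forward substitution.
  T[0,:] = [+0.0000  -0.1250  -0.0833]
  T[1,:] = [+0.0000  +0.0104  -0.1181]
  T[2,:] = [+0.0000  -0.0859  -0.1510]
|λ(T)| sorted: 0.1994, 0.0588, 0.0000.
spectral radius ρ = 0.1994; 0.1994 < 1 ⇒ converges.

yes, ρ = 0.1994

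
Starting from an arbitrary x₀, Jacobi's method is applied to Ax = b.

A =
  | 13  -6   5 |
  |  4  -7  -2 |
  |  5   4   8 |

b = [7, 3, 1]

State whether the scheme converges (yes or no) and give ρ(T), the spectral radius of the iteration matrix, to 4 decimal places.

yes, ρ = 0.9246

A = D + L + U where D = diag(13, -7, 8).
T_J = -D⁻¹(L+U): T[2,1] = -(4)/(8) = -0.5000; T[2,2] = 0.
  T[0,:] = [+0.0000  +0.4615  -0.3846]
  T[1,:] = [+0.5714  +0.0000  -0.2857]
  T[2,:] = [-0.6250  -0.5000  +0.0000]
|eigenvalues of T|: 0.9246, 0.5382, 0.3864.
ρ(T) = max|λ| = 0.9246; 0.9246 < 1: convergent.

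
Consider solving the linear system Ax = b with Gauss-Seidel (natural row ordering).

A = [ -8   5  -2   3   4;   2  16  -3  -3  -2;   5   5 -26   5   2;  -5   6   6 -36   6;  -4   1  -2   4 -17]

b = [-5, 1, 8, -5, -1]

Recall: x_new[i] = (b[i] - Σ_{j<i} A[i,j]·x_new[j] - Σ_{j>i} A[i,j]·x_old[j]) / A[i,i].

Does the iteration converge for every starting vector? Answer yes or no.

yes

A = D + L + U where D = diag(-8, 16, -26, -36, -17).
T_GS = -(D+L)⁻¹U: row 0 first, T[0,1] = -(5)/(-8) = +0.6250; later rows by forward substitution.
  T[0,:] = [+0.0000 +0.6250 -0.2500 +0.3750 +0.5000]
  T[1,:] = [+0.0000 -0.0781 +0.2188 +0.1406 +0.0625]
  T[2,:] = [+0.0000 +0.1052 -0.0060 +0.2915 +0.1851]
  T[3,:] = [+0.0000 -0.0823 +0.0702 +0.0199 +0.1385]
  T[4,:] = [+0.0000 -0.1834 +0.0889 -0.1096 -0.1032]
|λ(T)| sorted: 0.2812, 0.1855, 0.1855, 0.0913, 0.0000.
ρ = 0.2812; 0.2812 < 1, so it converges for any x₀.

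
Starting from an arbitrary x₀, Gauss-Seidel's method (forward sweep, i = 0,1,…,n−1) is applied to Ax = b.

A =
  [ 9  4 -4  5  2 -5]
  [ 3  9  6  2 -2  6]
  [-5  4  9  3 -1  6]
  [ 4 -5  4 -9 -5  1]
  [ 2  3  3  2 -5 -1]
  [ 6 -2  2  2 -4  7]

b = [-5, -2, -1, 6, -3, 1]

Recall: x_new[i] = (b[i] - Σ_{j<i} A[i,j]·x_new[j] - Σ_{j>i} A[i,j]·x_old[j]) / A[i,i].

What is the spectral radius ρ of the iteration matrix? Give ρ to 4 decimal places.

1.1371

Split A = D + L + U, D = diag(9, 9, 9, -9, -5, 7).
T_GS = -(D+L)⁻¹U: row 0 first, T[0,5] = -(-5)/(9) = +0.5556; later rows by forward substitution.
  T[0,:] = [+0.0000, -0.4444, +0.4444, -0.5556, -0.2222, +0.5556]
  T[1,:] = [+0.0000, +0.1481, -0.8148, -0.0370, +0.2963, -0.8519]
  T[2,:] = [+0.0000, -0.3128, +0.6091, -0.6255, -0.1440, +0.0206]
  T[3,:] = [+0.0000, -0.4188, +0.9209, -0.5043, -0.8829, +0.8404]
  T[4,:] = [+0.0000, -0.4441, +0.4227, -0.8215, -0.3507, -0.1404]
  T[5,:] = [+0.0000, +0.3785, -0.8094, +0.3190, +0.3681, -1.0458]
|eigenvalues of T|: 1.1371, 0.7000, 0.5606, 0.1452, 0.1452, 0.0000.
ρ(T) = max|λ| = 1.1371; 1.1371 > 1, so it fails to converge.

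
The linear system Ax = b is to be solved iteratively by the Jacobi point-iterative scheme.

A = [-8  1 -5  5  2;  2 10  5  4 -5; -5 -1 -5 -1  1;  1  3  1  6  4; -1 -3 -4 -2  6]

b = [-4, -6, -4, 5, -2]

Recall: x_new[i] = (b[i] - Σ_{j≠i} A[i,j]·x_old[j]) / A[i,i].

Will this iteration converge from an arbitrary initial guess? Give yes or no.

no

Diagonal D = diag(-8, 10, -5, 6, 6); L, U strict lower/upper.
T_J = -D⁻¹(L+U): T[0,3] = -(5)/(-8) = +0.6250; T[0,0] = 0.
  T[0,:] = [+0.0000  +0.1250  -0.6250  +0.6250  +0.2500]
  T[1,:] = [-0.2000  +0.0000  -0.5000  -0.4000  +0.5000]
  T[2,:] = [-1.0000  -0.2000  +0.0000  -0.2000  +0.2000]
  T[3,:] = [-0.1667  -0.5000  -0.1667  +0.0000  -0.6667]
  T[4,:] = [+0.1667  +0.5000  +0.6667  +0.3333  +0.0000]
moduli |λ_i(T)| = 1.1333, 0.9448, 0.4149, 0.4103, 0.4103.
ρ(T) = max|λ| = 1.1333; 1.1333 > 1, so it fails to converge.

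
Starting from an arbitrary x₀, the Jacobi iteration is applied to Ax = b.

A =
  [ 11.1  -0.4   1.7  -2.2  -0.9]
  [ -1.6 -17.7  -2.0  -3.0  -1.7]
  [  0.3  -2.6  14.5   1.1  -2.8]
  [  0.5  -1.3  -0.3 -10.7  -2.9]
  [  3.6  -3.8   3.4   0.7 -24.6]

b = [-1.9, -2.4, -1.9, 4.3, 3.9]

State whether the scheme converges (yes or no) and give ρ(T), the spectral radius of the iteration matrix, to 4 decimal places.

yes, ρ = 0.3052

Let D = diag(11.1, -17.7, 14.5, -10.7, -24.6); L, U the strict triangles.
T_J = -D⁻¹(L+U): T[1,0] = -(-1.6)/(-17.7) = -0.0904; T[1,1] = 0.
  T[0,:] = [+0.0000  +0.0360  -0.1532  +0.1982  +0.0811]
  T[1,:] = [-0.0904  +0.0000  -0.1130  -0.1695  -0.0960]
  T[2,:] = [-0.0207  +0.1793  +0.0000  -0.0759  +0.1931]
  T[3,:] = [+0.0467  -0.1215  -0.0280  +0.0000  -0.2710]
  T[4,:] = [+0.1463  -0.1545  +0.1382  +0.0285  +0.0000]
eigenvalue magnitudes: 0.3052, 0.2190, 0.2190, 0.1057, 0.1057.
ρ(T) = max|λ| = 0.3052; 0.3052 < 1, so it converges for any x₀.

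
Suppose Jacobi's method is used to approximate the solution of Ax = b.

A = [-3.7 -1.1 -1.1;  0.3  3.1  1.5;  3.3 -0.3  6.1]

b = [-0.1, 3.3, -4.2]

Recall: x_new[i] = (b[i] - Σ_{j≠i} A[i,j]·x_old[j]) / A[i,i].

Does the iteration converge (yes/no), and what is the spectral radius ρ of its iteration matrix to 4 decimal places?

Let D = diag(-3.7, 3.1, 6.1); L, U the strict triangles.
Jacobi T = -D⁻¹(L+U): T[2,1] = -(-0.3)/(6.1) = +0.0492; T[2,2] = 0.
  T[0,:] = [+0.0000 -0.2973 -0.2973]
  T[1,:] = [-0.0968 +0.0000 -0.4839]
  T[2,:] = [-0.5410 +0.0492 +0.0000]
|eigenvalues of T|: 0.5516, 0.3722, 0.3722.
ρ = 0.5516; 0.5516 < 1, so it converges for any x₀.

yes, ρ = 0.5516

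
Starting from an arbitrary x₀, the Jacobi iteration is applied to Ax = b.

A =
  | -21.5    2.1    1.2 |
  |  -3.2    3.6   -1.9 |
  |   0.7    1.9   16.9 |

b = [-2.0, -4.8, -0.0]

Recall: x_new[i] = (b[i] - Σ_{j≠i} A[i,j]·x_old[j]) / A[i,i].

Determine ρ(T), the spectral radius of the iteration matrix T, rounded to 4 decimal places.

Diagonal D = diag(-21.5, 3.6, 16.9); L, U strict lower/upper.
Jacobi T = -D⁻¹(L+U): T[1,0] = -(-3.2)/(3.6) = +0.8889; T[1,1] = 0.
  T[0,:] = [+0.0000 +0.0977 +0.0558]
  T[1,:] = [+0.8889 +0.0000 +0.5278]
  T[2,:] = [-0.0414 -0.1124 +0.0000]
|roots of det(T-λI)|: 0.2395, 0.1794, 0.1794.
ρ = 0.2395; 0.2395 < 1 ⇒ converges.

0.2395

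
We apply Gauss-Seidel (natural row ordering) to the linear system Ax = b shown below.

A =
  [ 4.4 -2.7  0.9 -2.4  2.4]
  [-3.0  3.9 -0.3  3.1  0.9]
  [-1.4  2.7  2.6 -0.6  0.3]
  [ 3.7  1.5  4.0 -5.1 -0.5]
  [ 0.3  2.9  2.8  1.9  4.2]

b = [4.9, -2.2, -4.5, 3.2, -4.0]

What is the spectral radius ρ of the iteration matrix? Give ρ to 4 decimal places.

Split A = D + L + U, D = diag(4.4, 3.9, 2.6, -5.1, 4.2).
Gauss-Seidel: T = -(D+L)⁻¹U, row 0 first, T[0,3] = -(-2.4)/(4.4) = +0.5455; later rows by forward substitution.
  T[0,:] = [+0.0000  +0.6136  -0.2045  +0.5455  -0.5455]
  T[1,:] = [+0.0000  +0.4720  -0.0804  -0.3753  -0.6503]
  T[2,:] = [+0.0000  -0.1598  -0.0266  +0.9142  +0.2663]
  T[3,:] = [+0.0000  +0.4587  -0.1929  +1.0024  -0.4762]
  T[4,:] = [+0.0000  -0.4708  +0.1752  -0.8427  +0.5259]
|eigenvalues of T|: 1.4527, 0.4791, 0.0444, 0.0025, 0.0000.
ρ(T) = max|λ| = 1.4527; 1.4527 > 1, so it fails to converge.

1.4527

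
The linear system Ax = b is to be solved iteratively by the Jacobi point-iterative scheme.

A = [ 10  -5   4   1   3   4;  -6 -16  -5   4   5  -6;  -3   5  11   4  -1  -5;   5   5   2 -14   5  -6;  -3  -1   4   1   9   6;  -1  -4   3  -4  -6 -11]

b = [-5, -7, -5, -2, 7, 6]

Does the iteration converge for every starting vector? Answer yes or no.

no

Split A = D + L + U, D = diag(10, -16, 11, -14, 9, -11).
T_J = -D⁻¹(L+U): T[5,3] = -(-4)/(-11) = -0.3636; T[5,5] = 0.
  T[0,:] = [+0.0000 +0.5000 -0.4000 -0.1000 -0.3000 -0.4000]
  T[1,:] = [-0.3750 +0.0000 -0.3125 +0.2500 +0.3125 -0.3750]
  T[2,:] = [+0.2727 -0.4545 +0.0000 -0.3636 +0.0909 +0.4545]
  T[3,:] = [+0.3571 +0.3571 +0.1429 +0.0000 +0.3571 -0.4286]
  T[4,:] = [+0.3333 +0.1111 -0.4444 -0.1111 +0.0000 -0.6667]
  T[5,:] = [-0.0909 -0.3636 +0.2727 -0.3636 -0.5455 +0.0000]
|λ(T)| sorted: 1.2716, 0.7059, 0.7059, 0.6164, 0.3171, 0.3171.
ρ = 1.2716; 1.2716 > 1, so it fails to converge.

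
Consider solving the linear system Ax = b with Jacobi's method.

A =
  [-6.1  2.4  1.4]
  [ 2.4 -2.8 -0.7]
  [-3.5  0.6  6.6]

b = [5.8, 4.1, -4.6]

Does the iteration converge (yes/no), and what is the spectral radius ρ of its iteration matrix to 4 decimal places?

A = D + L + U where D = diag(-6.1, -2.8, 6.6).
T_J = -D⁻¹(L+U): T[1,2] = -(-0.7)/(-2.8) = -0.2500; T[1,1] = 0.
  T[0,:] = [+0.0000 +0.3934 +0.2295]
  T[1,:] = [+0.8571 +0.0000 -0.2500]
  T[2,:] = [+0.5303 -0.0909 +0.0000]
moduli |λ_i(T)| = 0.7577, 0.6049, 0.1528.
spectral radius ρ = 0.7577; 0.7577 < 1: convergent.

yes, ρ = 0.7577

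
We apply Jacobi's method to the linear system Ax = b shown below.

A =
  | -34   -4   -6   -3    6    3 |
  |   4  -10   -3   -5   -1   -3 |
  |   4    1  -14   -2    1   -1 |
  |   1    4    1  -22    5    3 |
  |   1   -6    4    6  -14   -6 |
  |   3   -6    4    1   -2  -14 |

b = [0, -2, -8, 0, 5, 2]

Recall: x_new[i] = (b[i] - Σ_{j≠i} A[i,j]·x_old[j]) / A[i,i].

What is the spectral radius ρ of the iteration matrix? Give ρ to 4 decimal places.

0.6334

Diagonal D = diag(-34, -10, -14, -22, -14, -14); L, U strict lower/upper.
Jacobi: T = -D⁻¹(L+U), T[5,4] = -(-2)/(-14) = -0.1429; T[5,5] = 0.
  T[0,:] = [+0.0000 -0.1176 -0.1765 -0.0882 +0.1765 +0.0882]
  T[1,:] = [+0.4000 +0.0000 -0.3000 -0.5000 -0.1000 -0.3000]
  T[2,:] = [+0.2857 +0.0714 +0.0000 -0.1429 +0.0714 -0.0714]
  T[3,:] = [+0.0455 +0.1818 +0.0455 +0.0000 +0.2273 +0.1364]
  T[4,:] = [+0.0714 -0.4286 +0.2857 +0.4286 +0.0000 -0.4286]
  T[5,:] = [+0.2143 -0.4286 +0.2857 +0.0714 -0.1429 +0.0000]
eigenvalue magnitudes: 0.6334, 0.4366, 0.4366, 0.3913, 0.3913, 0.0333.
ρ = 0.6334; 0.6334 < 1, so it converges for any x₀.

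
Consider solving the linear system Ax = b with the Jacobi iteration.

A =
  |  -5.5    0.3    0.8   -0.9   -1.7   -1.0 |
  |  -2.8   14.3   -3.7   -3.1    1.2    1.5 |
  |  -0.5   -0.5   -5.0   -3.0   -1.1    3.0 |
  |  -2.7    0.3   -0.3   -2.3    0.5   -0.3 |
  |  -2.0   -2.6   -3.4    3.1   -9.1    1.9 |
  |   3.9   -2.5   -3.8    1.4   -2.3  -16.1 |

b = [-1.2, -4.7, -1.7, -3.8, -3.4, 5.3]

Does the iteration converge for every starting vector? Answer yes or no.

Write A = D+L+U with D = diag(-5.5, 14.3, -5, -2.3, -9.1, -16.1).
Jacobi T = -D⁻¹(L+U): T[2,0] = -(-0.5)/(-5) = -0.1000; T[2,2] = 0.
  T[0,:] = [+0.0000 +0.0545 +0.1455 -0.1636 -0.3091 -0.1818]
  T[1,:] = [+0.1958 +0.0000 +0.2587 +0.2168 -0.0839 -0.1049]
  T[2,:] = [-0.1000 -0.1000 +0.0000 -0.6000 -0.2200 +0.6000]
  T[3,:] = [-1.1739 +0.1304 -0.1304 +0.0000 +0.2174 -0.1304]
  T[4,:] = [-0.2198 -0.2857 -0.3736 +0.3407 +0.0000 +0.2088]
  T[5,:] = [+0.2422 -0.1553 -0.2360 +0.0870 -0.1429 +0.0000]
|roots of det(T-λI)|: 0.9403, 0.5271, 0.5271, 0.4653, 0.4653, 0.0041.
spectral radius ρ = 0.9403; 0.9403 < 1: convergent.

yes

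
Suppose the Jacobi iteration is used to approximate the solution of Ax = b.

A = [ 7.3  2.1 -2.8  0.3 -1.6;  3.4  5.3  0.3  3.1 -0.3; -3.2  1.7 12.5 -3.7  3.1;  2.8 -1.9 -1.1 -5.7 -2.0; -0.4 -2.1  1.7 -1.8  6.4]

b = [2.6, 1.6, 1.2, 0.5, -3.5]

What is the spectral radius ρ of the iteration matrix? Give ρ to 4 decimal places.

0.8242

Let D = diag(7.3, 5.3, 12.5, -5.7, 6.4); L, U the strict triangles.
T_J = -D⁻¹(L+U): T[2,0] = -(-3.2)/(12.5) = +0.2560; T[2,2] = 0.
  T[0,:] = [+0.0000 -0.2877 +0.3836 -0.0411 +0.2192]
  T[1,:] = [-0.6415 +0.0000 -0.0566 -0.5849 +0.0566]
  T[2,:] = [+0.2560 -0.1360 +0.0000 +0.2960 -0.2480]
  T[3,:] = [+0.4912 -0.3333 -0.1930 +0.0000 -0.3509]
  T[4,:] = [+0.0625 +0.3281 -0.2656 +0.2812 +0.0000]
|λ(T)| sorted: 0.8242, 0.5184, 0.5184, 0.1601, 0.1300.
spectral radius ρ = 0.8242; 0.8242 < 1, so it converges for any x₀.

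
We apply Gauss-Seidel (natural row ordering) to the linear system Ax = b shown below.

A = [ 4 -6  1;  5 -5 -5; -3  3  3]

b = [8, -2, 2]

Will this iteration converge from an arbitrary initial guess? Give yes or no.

no

A = D + L + U where D = diag(4, -5, 3).
Gauss-Seidel: T = -(D+L)⁻¹U, row 0 first, T[0,1] = -(-6)/(4) = +1.5000; later rows by forward substitution.
  T[0,:] = [+0.0000, +1.5000, -0.2500]
  T[1,:] = [+0.0000, +1.5000, -1.2500]
  T[2,:] = [+0.0000, +0.0000, +1.0000]
|λ(T)| sorted: 1.5000, 1.0000, 0.0000.
ρ = 1.5000; 1.5000 > 1 ⇒ diverges.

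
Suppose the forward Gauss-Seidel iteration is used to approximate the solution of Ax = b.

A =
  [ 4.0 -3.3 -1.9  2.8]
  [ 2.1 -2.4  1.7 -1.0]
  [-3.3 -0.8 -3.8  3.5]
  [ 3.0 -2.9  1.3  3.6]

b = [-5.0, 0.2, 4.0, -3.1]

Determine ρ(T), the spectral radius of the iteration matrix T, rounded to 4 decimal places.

1.4556

Write A = D+L+U with D = diag(4, -2.4, -3.8, 3.6).
Gauss-Seidel: T = -(D+L)⁻¹U, row 0 first, T[0,1] = -(-3.3)/(4) = +0.8250; later rows by forward substitution.
  T[0,:] = [+0.0000  +0.8250  +0.4750  -0.7000]
  T[1,:] = [+0.0000  +0.7219  +1.1240  -1.0292]
  T[2,:] = [+0.0000  -0.8684  -0.6491  +1.7456]
  T[3,:] = [+0.0000  +0.2076  +0.7440  -0.8761]
|eigenvalues of T|: 1.4556, 0.5551, 0.5551, 0.0000.
spectral radius ρ = 1.4556; 1.4556 > 1 ⇒ diverges.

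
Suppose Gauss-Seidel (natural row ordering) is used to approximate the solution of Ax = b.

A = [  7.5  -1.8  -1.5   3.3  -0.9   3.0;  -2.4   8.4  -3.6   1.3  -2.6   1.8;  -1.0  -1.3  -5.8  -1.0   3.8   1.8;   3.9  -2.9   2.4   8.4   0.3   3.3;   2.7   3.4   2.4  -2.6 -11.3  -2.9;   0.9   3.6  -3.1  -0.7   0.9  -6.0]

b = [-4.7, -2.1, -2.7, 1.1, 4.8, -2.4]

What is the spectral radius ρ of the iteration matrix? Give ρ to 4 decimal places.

0.8760

Diagonal D = diag(7.5, 8.4, -5.8, 8.4, -11.3, -6); L, U strict lower/upper.
T_GS = -(D+L)⁻¹U: row 0 first, T[0,1] = -(-1.8)/(7.5) = +0.2400; later rows by forward substitution.
  T[0,:] = [+0.0000  +0.2400  +0.2000  -0.4400  +0.1200  -0.4000]
  T[1,:] = [+0.0000  +0.0686  +0.4857  -0.2805  +0.3438  -0.3286]
  T[2,:] = [+0.0000  -0.0567  -0.1433  -0.0337  +0.5574  +0.4530]
  T[3,:] = [+0.0000  -0.0715  +0.1158  +0.1171  -0.1320  -0.4500]
  T[4,:] = [+0.0000  +0.0824  +0.1368  -0.2236  +0.2809  -0.2513]
  T[5,:] = [+0.0000  +0.1272  +0.4025  -0.2641  -0.0062  -0.4764]
moduli |λ_i(T)| = 0.8760, 0.6043, 0.1300, 0.1300, 0.0027, 0.0000.
spectral radius ρ = 0.8760; 0.8760 < 1, so it converges for any x₀.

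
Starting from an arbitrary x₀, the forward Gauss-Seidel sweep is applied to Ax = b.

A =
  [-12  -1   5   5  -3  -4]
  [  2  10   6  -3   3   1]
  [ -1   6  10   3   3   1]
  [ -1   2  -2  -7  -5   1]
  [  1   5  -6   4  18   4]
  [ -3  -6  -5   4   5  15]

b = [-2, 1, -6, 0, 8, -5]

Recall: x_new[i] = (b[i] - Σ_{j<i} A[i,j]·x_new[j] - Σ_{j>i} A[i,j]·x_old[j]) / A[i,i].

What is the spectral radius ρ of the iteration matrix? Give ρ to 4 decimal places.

0.9258

Diagonal D = diag(-12, 10, 10, -7, 18, 15); L, U strict lower/upper.
GS T = -(D+L)⁻¹U: row 0 first, T[0,3] = -(5)/(-12) = +0.4167; later rows by forward substitution.
  T[0,:] = [+0.0000  -0.0833  +0.4167  +0.4167  -0.2500  -0.3333]
  T[1,:] = [+0.0000  +0.0167  -0.6833  +0.2167  -0.2500  -0.0333]
  T[2,:] = [+0.0000  -0.0183  +0.4517  -0.3883  -0.1750  -0.1133]
  T[3,:] = [+0.0000  +0.0219  -0.3838  +0.1133  -0.7000  +0.2133]
  T[4,:] = [+0.0000  -0.0110  +0.4025  -0.2380  +0.1806  -0.2796]
  T[5,:] = [+0.0000  -0.0183  -0.0713  +0.0897  -0.0819  -0.0815]
|λ(T)| sorted: 0.9258, 0.1698, 0.1698, 0.1413, 0.1262, 0.0000.
spectral radius ρ = 0.9258; 0.9258 < 1 ⇒ converges.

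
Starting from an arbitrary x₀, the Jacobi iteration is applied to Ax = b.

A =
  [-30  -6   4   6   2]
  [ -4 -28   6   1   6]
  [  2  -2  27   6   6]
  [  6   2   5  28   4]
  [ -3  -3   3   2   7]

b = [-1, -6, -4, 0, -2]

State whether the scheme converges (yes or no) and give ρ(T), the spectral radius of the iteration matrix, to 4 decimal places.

yes, ρ = 0.6392

Let D = diag(-30, -28, 27, 28, 7); L, U the strict triangles.
Jacobi: T = -D⁻¹(L+U), T[4,1] = -(-3)/(7) = +0.4286; T[4,4] = 0.
  T[0,:] = [+0.0000  -0.2000  +0.1333  +0.2000  +0.0667]
  T[1,:] = [-0.1429  +0.0000  +0.2143  +0.0357  +0.2143]
  T[2,:] = [-0.0741  +0.0741  +0.0000  -0.2222  -0.2222]
  T[3,:] = [-0.2143  -0.0714  -0.1786  +0.0000  -0.1429]
  T[4,:] = [+0.4286  +0.4286  -0.4286  -0.2857  +0.0000]
|eigenvalues of T|: 0.6392, 0.2894, 0.2164, 0.1728, 0.0394.
ρ(T) = max|λ| = 0.6392; 0.6392 < 1: convergent.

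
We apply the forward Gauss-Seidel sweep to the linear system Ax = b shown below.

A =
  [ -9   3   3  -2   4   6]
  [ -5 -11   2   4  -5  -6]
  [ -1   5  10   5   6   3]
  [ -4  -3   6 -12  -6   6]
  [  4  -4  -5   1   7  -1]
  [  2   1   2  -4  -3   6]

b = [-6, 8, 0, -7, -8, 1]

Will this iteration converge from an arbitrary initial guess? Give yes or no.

Split A = D + L + U, D = diag(-9, -11, 10, -12, 7, 6).
GS T = -(D+L)⁻¹U: row 0 first, T[0,5] = -(6)/(-9) = +0.6667; later rows by forward substitution.
  T[0,:] = [+0.0000  +0.3333  +0.3333  -0.2222  +0.4444  +0.6667]
  T[1,:] = [+0.0000  -0.1515  +0.0303  +0.4646  -0.6566  -0.8485]
  T[2,:] = [+0.0000  +0.1091  +0.0182  -0.7545  -0.2273  +0.1909]
  T[3,:] = [+0.0000  -0.0187  -0.1096  -0.4194  -0.5976  +0.5854]
  T[4,:] = [+0.0000  -0.1965  -0.1445  -0.0866  -0.7061  -0.6702]
  T[5,:] = [+0.0000  -0.2329  -0.2675  -0.0747  -0.7144  -0.0893]
eigenvalue magnitudes: 1.4135, 0.4957, 0.4496, 0.0585, 0.0392, 0.0000.
spectral radius ρ = 1.4135; 1.4135 > 1 ⇒ diverges.

no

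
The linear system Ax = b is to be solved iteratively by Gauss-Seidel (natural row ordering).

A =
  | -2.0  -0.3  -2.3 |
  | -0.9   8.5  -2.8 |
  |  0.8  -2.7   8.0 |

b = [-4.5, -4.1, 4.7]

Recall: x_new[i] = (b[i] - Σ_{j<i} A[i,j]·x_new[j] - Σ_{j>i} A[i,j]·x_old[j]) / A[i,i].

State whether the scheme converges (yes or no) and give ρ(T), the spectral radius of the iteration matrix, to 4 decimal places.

Let D = diag(-2, 8.5, 8); L, U the strict triangles.
T_GS = -(D+L)⁻¹U: row 0 first, T[0,1] = -(-0.3)/(-2) = -0.1500; later rows by forward substitution.
  T[0,:] = [+0.0000, -0.1500, -1.1500]
  T[1,:] = [+0.0000, -0.0159, +0.2076]
  T[2,:] = [+0.0000, +0.0096, +0.1851]
eigenvalue magnitudes: 0.1946, 0.0254, 0.0000.
ρ(T) = max|λ| = 0.1946; 0.1946 < 1: convergent.

yes, ρ = 0.1946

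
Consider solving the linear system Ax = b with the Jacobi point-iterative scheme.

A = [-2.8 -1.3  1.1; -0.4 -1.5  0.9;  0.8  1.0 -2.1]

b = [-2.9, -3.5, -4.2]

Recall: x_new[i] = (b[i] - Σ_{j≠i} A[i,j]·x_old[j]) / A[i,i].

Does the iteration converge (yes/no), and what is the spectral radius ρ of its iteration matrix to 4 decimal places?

A = D + L + U where D = diag(-2.8, -1.5, -2.1).
Jacobi: T = -D⁻¹(L+U), T[2,1] = -(1)/(-2.1) = +0.4762; T[2,2] = 0.
  T[0,:] = [+0.0000, -0.4643, +0.3929]
  T[1,:] = [-0.2667, +0.0000, +0.6000]
  T[2,:] = [+0.3810, +0.4762, +0.0000]
eigenvalue magnitudes: 0.8605, 0.4921, 0.3684.
ρ = 0.8605; 0.8605 < 1 ⇒ converges.

yes, ρ = 0.8605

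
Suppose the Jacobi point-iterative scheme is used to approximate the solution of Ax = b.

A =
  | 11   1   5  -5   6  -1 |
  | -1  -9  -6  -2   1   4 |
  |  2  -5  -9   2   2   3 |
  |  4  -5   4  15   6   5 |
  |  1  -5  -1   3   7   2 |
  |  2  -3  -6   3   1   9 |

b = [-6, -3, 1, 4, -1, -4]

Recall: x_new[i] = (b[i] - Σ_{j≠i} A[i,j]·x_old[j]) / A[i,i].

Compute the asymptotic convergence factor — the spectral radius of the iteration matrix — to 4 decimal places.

1.2078

A = D + L + U where D = diag(11, -9, -9, 15, 7, 9).
Jacobi: T = -D⁻¹(L+U), T[3,0] = -(4)/(15) = -0.2667; T[3,3] = 0.
  T[0,:] = [+0.0000 -0.0909 -0.4545 +0.4545 -0.5455 +0.0909]
  T[1,:] = [-0.1111 +0.0000 -0.6667 -0.2222 +0.1111 +0.4444]
  T[2,:] = [+0.2222 -0.5556 +0.0000 +0.2222 +0.2222 +0.3333]
  T[3,:] = [-0.2667 +0.3333 -0.2667 +0.0000 -0.4000 -0.3333]
  T[4,:] = [-0.1429 +0.7143 +0.1429 -0.4286 +0.0000 -0.2857]
  T[5,:] = [-0.2222 +0.3333 +0.6667 -0.3333 -0.1111 +0.0000]
moduli |λ_i(T)| = 1.2078, 0.5771, 0.5771, 0.3389, 0.3389, 0.0067.
spectral radius ρ = 1.2078; 1.2078 > 1 ⇒ diverges.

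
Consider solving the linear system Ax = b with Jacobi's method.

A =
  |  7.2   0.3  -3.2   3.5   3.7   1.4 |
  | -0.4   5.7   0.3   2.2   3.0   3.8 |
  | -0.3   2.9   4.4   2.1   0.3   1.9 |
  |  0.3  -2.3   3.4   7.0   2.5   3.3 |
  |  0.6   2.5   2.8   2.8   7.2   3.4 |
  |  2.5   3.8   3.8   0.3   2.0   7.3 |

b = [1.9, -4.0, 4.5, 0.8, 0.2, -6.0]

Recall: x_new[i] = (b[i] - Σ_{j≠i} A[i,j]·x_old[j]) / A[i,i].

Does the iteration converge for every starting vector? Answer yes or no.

no

Split A = D + L + U, D = diag(7.2, 5.7, 4.4, 7, 7.2, 7.3).
T_J = -D⁻¹(L+U): T[4,5] = -(3.4)/(7.2) = -0.4722; T[4,4] = 0.
  T[0,:] = [+0.0000 -0.0417 +0.4444 -0.4861 -0.5139 -0.1944]
  T[1,:] = [+0.0702 +0.0000 -0.0526 -0.3860 -0.5263 -0.6667]
  T[2,:] = [+0.0682 -0.6591 +0.0000 -0.4773 -0.0682 -0.4318]
  T[3,:] = [-0.0429 +0.3286 -0.4857 +0.0000 -0.3571 -0.4714]
  T[4,:] = [-0.0833 -0.3472 -0.3889 -0.3889 +0.0000 -0.4722]
  T[5,:] = [-0.3425 -0.5205 -0.5205 -0.0411 -0.2740 +0.0000]
|roots of det(T-λI)|: 1.4824, 0.8192, 0.8192, 0.2767, 0.0853, 0.0853.
spectral radius ρ = 1.4824; 1.4824 > 1 ⇒ diverges.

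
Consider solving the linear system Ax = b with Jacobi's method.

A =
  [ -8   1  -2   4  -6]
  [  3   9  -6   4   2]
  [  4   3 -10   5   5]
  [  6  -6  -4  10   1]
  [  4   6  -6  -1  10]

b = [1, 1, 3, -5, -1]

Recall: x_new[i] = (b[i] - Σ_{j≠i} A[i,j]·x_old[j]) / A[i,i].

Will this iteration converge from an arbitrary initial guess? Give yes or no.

Let D = diag(-8, 9, -10, 10, 10); L, U the strict triangles.
Jacobi T = -D⁻¹(L+U): T[1,3] = -(4)/(9) = -0.4444; T[1,1] = 0.
  T[0,:] = [+0.0000  +0.1250  -0.2500  +0.5000  -0.7500]
  T[1,:] = [-0.3333  +0.0000  +0.6667  -0.4444  -0.2222]
  T[2,:] = [+0.4000  +0.3000  +0.0000  +0.5000  +0.5000]
  T[3,:] = [-0.6000  +0.6000  +0.4000  +0.0000  -0.1000]
  T[4,:] = [-0.4000  -0.6000  +0.6000  +0.1000  +0.0000]
eigenvalue magnitudes: 1.1272, 0.8114, 0.8048, 0.8048, 0.4286.
ρ(T) = max|λ| = 1.1272; 1.1272 > 1: divergent.

no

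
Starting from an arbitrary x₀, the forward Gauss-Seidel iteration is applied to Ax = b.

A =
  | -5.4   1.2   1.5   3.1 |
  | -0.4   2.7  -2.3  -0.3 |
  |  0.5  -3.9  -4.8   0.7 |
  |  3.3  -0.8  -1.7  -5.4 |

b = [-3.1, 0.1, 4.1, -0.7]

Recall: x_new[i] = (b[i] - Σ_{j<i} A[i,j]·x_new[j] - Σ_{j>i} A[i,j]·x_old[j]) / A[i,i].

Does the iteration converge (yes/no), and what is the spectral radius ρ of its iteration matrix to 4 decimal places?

A = D + L + U where D = diag(-5.4, 2.7, -4.8, -5.4).
T_GS = -(D+L)⁻¹U: row 0 first, T[0,2] = -(1.5)/(-5.4) = +0.2778; later rows by forward substitution.
  T[0,:] = [+0.0000, +0.2222, +0.2778, +0.5741]
  T[1,:] = [+0.0000, +0.0329, +0.8930, +0.1962]
  T[2,:] = [+0.0000, -0.0036, -0.6966, +0.0463]
  T[3,:] = [+0.0000, +0.1321, +0.2568, +0.3072]
eigenvalue magnitudes: 0.6969, 0.4008, 0.0604, 0.0000.
ρ(T) = max|λ| = 0.6969; 0.6969 < 1: convergent.

yes, ρ = 0.6969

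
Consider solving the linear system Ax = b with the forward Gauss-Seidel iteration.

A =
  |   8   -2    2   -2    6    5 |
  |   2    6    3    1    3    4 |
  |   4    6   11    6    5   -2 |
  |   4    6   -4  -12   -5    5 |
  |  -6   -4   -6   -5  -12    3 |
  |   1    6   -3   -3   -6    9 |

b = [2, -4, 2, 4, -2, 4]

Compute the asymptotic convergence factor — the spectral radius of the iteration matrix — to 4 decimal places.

Diagonal D = diag(8, 6, 11, -12, -12, 9); L, U strict lower/upper.
Gauss-Seidel: T = -(D+L)⁻¹U, row 0 first, T[0,1] = -(-2)/(8) = +0.2500; later rows by forward substitution.
  T[0,:] = [+0.0000, +0.2500, -0.2500, +0.2500, -0.7500, -0.6250]
  T[1,:] = [+0.0000, -0.0833, -0.4167, -0.2500, -0.2500, -0.4583]
  T[2,:] = [+0.0000, -0.0455, +0.3182, -0.5000, -0.0455, +0.6591]
  T[3,:] = [+0.0000, +0.0568, -0.3977, +0.1250, -0.7765, -0.2405]
  T[4,:] = [+0.0000, -0.0982, +0.2705, +0.1562, +0.8046, +0.4860]
  T[5,:] = [+0.0000, -0.0339, +0.4594, +0.1181, +0.5124, +0.8385]
|roots of det(T-λI)|: 1.5702, 0.4183, 0.4183, 0.2923, 0.0098, 0.0000.
spectral radius ρ = 1.5702; 1.5702 > 1, so it fails to converge.

1.5702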